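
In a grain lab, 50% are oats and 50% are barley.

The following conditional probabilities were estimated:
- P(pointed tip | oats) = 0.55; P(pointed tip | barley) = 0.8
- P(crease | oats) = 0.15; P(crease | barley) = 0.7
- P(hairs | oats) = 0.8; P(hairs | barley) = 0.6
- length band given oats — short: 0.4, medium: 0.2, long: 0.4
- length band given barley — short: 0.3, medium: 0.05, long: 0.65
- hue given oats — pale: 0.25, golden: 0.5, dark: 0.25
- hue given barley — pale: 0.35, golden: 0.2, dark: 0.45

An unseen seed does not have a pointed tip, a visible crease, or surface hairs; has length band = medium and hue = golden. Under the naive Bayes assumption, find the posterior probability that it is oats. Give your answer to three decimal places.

oats: 0.5 × (1−0.55) × (1−0.15) × (1−0.8) × 0.2 × 0.5 = 0.003825
barley: 0.5 × (1−0.8) × (1−0.7) × (1−0.6) × 0.05 × 0.2 = 0.00012
P(oats | x) = 0.003825 / 0.003945 ≈ 0.970

0.970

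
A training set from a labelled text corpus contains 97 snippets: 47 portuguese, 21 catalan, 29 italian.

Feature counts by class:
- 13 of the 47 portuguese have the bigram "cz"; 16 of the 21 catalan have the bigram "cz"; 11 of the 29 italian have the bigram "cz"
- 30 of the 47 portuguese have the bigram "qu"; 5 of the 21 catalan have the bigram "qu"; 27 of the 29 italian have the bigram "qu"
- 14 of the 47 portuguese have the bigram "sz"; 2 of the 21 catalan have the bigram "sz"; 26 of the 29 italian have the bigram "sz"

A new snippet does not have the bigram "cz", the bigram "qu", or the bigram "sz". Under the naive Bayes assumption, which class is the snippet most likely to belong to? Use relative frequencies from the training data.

portuguese

portuguese: (47/97) × (34/47) × (17/47) × (33/47) ≈ 0.0890173
catalan: (21/97) × (5/21) × (16/21) × (19/21) ≈ 0.0355331
italian: (29/97) × (18/29) × (2/29) × (3/29) ≈ 0.0013239
Highest score → portuguese.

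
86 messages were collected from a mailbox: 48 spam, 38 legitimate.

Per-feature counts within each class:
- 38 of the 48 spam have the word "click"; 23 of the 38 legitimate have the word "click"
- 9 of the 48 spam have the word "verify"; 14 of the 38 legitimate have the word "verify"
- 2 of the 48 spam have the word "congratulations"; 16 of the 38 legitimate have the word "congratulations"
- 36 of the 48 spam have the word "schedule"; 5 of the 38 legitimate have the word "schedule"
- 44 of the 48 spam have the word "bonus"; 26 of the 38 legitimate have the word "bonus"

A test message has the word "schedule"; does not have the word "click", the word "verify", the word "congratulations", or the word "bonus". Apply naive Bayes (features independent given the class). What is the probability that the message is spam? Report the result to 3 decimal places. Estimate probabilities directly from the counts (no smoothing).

0.681

spam: (48/86) × (10/48) × (39/48) × (46/48) × (36/48) × (4/48) ≈ 0.00565876
legitimate: (38/86) × (15/38) × (24/38) × (22/38) × (5/38) × (12/38) ≈ 0.00264999
P(spam | x) = 0.00565876 / 0.00830875 ≈ 0.681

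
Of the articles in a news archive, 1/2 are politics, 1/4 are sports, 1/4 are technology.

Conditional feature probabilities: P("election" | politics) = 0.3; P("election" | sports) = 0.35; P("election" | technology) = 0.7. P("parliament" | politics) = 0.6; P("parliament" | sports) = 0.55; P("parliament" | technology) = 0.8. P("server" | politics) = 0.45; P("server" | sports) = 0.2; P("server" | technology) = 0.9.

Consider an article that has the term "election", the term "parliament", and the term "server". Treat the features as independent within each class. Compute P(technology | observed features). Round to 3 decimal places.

politics: 0.5 × 0.3 × 0.6 × 0.45 = 0.0405
sports: 0.25 × 0.35 × 0.55 × 0.2 = 0.009625
technology: 0.25 × 0.7 × 0.8 × 0.9 = 0.126
P(technology | x) = 0.126 / 0.176125 ≈ 0.715

0.715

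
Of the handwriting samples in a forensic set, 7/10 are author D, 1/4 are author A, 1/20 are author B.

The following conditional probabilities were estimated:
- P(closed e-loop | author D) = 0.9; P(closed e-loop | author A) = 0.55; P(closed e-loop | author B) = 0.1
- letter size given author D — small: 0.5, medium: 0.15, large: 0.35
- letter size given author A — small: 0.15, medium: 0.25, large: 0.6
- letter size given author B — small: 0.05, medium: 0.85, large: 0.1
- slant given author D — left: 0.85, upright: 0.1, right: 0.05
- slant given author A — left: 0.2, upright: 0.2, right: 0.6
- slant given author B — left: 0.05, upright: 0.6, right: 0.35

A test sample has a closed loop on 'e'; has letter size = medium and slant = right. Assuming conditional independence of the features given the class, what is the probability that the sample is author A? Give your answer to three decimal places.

author D: 0.7 × 0.9 × 0.15 × 0.05 = 0.004725
author A: 0.25 × 0.55 × 0.25 × 0.6 = 0.020625
author B: 0.05 × 0.1 × 0.85 × 0.35 = 0.0014875
P(author A | x) = 0.020625 / 0.0268375 ≈ 0.769

0.769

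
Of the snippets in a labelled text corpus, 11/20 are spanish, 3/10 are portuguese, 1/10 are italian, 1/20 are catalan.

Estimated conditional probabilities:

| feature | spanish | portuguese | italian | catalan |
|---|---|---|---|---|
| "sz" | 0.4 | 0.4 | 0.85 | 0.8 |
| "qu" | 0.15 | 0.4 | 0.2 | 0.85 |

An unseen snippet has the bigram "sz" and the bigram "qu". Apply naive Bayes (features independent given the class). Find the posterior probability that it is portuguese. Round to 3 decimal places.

spanish: 0.55 × 0.4 × 0.15 = 0.033
portuguese: 0.3 × 0.4 × 0.4 = 0.048
italian: 0.1 × 0.85 × 0.2 = 0.017
catalan: 0.05 × 0.8 × 0.85 = 0.034
P(portuguese | x) = 0.048 / 0.132 ≈ 0.364

0.364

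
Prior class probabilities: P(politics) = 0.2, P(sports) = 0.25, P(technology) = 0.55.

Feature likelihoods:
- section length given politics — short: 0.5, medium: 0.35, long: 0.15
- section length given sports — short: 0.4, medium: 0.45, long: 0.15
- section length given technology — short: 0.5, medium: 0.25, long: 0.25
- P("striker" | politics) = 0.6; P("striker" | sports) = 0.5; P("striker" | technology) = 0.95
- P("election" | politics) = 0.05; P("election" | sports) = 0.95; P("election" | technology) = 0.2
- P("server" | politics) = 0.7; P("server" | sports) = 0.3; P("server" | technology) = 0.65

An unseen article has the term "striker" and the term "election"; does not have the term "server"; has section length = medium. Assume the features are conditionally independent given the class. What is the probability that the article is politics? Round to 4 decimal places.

0.0134

politics: 0.2 × 0.35 × 0.6 × 0.05 × (1−0.7) = 0.00063
sports: 0.25 × 0.45 × 0.5 × 0.95 × (1−0.3) = 0.03740625
technology: 0.55 × 0.25 × 0.95 × 0.2 × (1−0.65) = 0.00914375
P(politics | x) = 0.00063 / 0.04718 ≈ 0.0134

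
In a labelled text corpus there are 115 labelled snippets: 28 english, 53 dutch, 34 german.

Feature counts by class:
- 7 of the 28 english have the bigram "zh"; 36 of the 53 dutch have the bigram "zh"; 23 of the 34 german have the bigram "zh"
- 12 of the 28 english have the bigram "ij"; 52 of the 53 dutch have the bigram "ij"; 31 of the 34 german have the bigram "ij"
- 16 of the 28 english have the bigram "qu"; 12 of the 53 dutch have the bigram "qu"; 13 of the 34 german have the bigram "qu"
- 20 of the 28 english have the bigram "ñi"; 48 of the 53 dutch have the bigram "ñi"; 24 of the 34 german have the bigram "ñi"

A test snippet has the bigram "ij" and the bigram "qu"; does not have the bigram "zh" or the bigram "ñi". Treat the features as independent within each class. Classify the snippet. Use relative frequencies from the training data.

english

english: (28/115) × (21/28) × (12/28) × (16/28) × (8/28) ≈ 0.0127773
dutch: (53/115) × (17/53) × (52/53) × (12/53) × (5/53) ≈ 0.00309798
german: (34/115) × (11/34) × (31/34) × (13/34) × (10/34) ≈ 0.00980761
Highest score → english.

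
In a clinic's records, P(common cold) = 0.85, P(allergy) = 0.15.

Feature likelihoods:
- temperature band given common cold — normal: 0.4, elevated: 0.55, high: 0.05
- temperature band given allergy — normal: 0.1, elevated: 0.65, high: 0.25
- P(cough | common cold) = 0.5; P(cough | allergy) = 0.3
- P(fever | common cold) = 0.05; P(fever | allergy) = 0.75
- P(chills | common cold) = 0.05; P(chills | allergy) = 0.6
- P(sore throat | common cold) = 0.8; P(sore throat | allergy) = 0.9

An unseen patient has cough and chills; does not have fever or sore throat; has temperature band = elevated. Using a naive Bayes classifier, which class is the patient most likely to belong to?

common cold: 0.85 × 0.55 × 0.5 × (1−0.05) × 0.05 × (1−0.8) = 0.002220625
allergy: 0.15 × 0.65 × 0.3 × (1−0.75) × 0.6 × (1−0.9) = 0.00043875
Highest score → common cold.

common cold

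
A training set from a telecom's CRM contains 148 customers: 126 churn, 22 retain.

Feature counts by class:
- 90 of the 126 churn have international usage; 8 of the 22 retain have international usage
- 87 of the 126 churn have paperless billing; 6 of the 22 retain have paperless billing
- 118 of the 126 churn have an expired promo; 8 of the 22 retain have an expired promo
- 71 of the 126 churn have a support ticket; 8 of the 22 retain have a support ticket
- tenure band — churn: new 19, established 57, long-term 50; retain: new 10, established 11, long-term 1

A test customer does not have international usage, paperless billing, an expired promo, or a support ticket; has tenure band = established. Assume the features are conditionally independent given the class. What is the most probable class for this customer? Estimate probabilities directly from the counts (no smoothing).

churn: (126/148) × (36/126) × (39/126) × (8/126) × (55/126) × (57/126) ≈ 0.000943954
retain: (22/148) × (14/22) × (16/22) × (14/22) × (14/22) × (11/22) ≈ 0.0139298
Highest score → retain.

retain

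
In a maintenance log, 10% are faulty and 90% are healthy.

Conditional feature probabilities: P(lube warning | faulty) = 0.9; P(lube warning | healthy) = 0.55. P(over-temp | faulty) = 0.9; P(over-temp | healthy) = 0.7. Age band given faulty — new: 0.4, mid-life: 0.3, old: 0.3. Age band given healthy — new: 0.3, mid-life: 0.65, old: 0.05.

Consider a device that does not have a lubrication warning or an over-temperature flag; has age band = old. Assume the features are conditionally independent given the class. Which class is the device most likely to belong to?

faulty: 0.1 × (1−0.9) × (1−0.9) × 0.3 = 0.0003
healthy: 0.9 × (1−0.55) × (1−0.7) × 0.05 = 0.006075
Highest score → healthy.

healthy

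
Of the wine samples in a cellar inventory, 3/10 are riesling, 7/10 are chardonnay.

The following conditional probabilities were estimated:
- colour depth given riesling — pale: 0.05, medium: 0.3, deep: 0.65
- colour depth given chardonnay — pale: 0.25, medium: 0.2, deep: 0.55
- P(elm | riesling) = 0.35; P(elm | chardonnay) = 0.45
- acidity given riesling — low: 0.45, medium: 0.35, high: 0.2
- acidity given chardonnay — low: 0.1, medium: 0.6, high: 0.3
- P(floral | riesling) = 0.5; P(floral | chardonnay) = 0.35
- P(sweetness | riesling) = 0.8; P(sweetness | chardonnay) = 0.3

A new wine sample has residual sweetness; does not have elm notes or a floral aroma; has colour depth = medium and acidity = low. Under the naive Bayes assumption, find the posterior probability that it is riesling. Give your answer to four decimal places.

riesling: 0.3 × 0.3 × (1−0.35) × 0.45 × (1−0.5) × 0.8 = 0.01053
chardonnay: 0.7 × 0.2 × (1−0.45) × 0.1 × (1−0.35) × 0.3 = 0.0015015
P(riesling | x) = 0.01053 / 0.0120315 ≈ 0.8752

0.8752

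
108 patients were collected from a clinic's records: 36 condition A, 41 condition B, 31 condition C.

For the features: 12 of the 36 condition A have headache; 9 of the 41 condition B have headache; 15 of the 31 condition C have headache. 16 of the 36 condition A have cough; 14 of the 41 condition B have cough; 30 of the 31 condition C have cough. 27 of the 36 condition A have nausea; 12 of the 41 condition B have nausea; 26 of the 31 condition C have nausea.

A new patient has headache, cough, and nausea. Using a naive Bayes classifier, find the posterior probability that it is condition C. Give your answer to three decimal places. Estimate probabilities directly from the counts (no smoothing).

condition A: (36/108) × (12/36) × (16/36) × (27/36) ≈ 0.037037
condition B: (41/108) × (9/41) × (14/41) × (12/41) ≈ 0.00832838
condition C: (31/108) × (15/31) × (30/31) × (26/31) ≈ 0.11273
P(condition C | x) = 0.11273 / 0.15809538 ≈ 0.713

0.713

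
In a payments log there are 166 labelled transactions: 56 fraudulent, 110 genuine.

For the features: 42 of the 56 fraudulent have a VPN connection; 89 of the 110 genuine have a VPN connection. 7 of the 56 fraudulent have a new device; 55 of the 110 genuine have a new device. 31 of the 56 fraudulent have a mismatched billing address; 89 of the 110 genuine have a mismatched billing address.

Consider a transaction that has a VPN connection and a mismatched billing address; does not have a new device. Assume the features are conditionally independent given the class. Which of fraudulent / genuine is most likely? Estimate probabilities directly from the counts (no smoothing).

fraudulent: (56/166) × (42/56) × (49/56) × (31/56) ≈ 0.122553
genuine: (110/166) × (89/110) × (55/110) × (89/110) ≈ 0.216895
Highest score → genuine.

genuine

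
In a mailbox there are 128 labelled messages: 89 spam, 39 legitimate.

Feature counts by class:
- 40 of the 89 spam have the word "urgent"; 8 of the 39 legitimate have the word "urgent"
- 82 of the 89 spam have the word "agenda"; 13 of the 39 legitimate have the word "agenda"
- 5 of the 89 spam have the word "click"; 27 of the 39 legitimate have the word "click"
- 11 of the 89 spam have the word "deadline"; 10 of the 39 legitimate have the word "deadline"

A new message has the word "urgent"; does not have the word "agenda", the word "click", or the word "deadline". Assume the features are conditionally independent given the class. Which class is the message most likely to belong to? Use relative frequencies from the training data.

spam

spam: (89/128) × (40/89) × (7/89) × (84/89) × (78/89) ≈ 0.0203307
legitimate: (39/128) × (8/39) × (26/39) × (12/39) × (29/39) ≈ 0.0095332
Highest score → spam.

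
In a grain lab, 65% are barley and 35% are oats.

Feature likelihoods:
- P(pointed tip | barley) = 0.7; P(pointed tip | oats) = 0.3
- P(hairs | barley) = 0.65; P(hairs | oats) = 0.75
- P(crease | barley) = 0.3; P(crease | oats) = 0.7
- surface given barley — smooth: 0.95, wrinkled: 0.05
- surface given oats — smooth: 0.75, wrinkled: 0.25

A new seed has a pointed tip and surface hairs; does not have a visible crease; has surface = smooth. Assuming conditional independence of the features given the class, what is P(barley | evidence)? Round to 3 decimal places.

0.917

barley: 0.65 × 0.7 × 0.65 × (1−0.3) × 0.95 = 0.19667375
oats: 0.35 × 0.3 × 0.75 × (1−0.7) × 0.75 = 0.01771875
P(barley | x) = 0.19667375 / 0.2143925 ≈ 0.917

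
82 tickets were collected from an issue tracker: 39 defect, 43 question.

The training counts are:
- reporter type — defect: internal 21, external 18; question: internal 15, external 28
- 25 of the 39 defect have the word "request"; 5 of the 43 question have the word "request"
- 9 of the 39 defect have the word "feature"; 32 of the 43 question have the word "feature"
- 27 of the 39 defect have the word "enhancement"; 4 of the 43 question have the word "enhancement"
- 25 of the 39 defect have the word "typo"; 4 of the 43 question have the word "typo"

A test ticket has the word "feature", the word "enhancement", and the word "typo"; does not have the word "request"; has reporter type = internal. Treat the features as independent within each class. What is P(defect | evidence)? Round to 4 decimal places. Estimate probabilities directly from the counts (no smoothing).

0.9004

defect: (39/82) × (21/39) × (14/39) × (9/39) × (27/39) × (25/39) ≈ 0.00941502
question: (43/82) × (15/43) × (38/43) × (32/43) × (4/43) × (4/43) ≈ 0.00104102
P(defect | x) = 0.00941502 / 0.01045604 ≈ 0.9004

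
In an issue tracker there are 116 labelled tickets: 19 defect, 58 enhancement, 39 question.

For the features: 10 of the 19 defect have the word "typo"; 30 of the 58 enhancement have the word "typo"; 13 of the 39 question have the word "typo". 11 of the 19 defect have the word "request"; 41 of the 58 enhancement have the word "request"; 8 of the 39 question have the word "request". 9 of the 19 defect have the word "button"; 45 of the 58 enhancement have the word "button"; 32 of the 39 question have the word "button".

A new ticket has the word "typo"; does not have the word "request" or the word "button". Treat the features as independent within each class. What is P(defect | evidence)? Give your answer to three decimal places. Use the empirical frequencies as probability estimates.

0.367

defect: (19/116) × (10/19) × (8/19) × (10/19) ≈ 0.019104
enhancement: (58/116) × (30/58) × (17/58) × (13/58) ≈ 0.0169902
question: (39/116) × (13/39) × (31/39) × (7/39) ≈ 0.0159888
P(defect | x) = 0.019104 / 0.052083 ≈ 0.367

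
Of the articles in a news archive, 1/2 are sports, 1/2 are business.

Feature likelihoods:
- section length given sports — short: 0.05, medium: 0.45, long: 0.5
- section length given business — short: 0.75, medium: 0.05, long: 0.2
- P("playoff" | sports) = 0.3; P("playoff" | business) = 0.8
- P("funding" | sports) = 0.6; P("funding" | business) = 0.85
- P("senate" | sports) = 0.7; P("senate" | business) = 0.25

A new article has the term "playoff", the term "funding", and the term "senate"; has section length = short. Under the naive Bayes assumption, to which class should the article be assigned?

sports: 0.5 × 0.05 × 0.3 × 0.6 × 0.7 = 0.00315
business: 0.5 × 0.75 × 0.8 × 0.85 × 0.25 = 0.06375
Highest score → business.

business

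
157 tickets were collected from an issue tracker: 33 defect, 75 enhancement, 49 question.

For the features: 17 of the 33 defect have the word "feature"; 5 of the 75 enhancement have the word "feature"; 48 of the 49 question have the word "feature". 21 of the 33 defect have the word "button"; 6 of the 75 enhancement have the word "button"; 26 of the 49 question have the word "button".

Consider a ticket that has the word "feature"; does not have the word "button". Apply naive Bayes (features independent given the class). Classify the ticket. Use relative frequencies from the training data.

question

defect: (33/157) × (17/33) × (12/33) ≈ 0.0393746
enhancement: (75/157) × (5/75) × (69/75) ≈ 0.0292994
question: (49/157) × (48/49) × (23/49) ≈ 0.143507
Highest score → question.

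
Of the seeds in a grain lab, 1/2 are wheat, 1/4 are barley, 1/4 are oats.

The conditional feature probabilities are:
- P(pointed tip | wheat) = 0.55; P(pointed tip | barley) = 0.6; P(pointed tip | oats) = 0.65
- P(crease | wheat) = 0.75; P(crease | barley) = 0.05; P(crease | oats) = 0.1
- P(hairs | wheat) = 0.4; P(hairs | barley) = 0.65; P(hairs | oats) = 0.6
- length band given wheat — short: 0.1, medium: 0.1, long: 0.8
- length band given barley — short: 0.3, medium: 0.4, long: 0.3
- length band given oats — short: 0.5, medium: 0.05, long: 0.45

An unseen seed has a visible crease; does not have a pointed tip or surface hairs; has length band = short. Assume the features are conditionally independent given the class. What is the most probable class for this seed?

wheat: 0.5 × (1−0.55) × 0.75 × (1−0.4) × 0.1 = 0.010125
barley: 0.25 × (1−0.6) × 0.05 × (1−0.65) × 0.3 = 0.000525
oats: 0.25 × (1−0.65) × 0.1 × (1−0.6) × 0.5 = 0.00175
Highest score → wheat.

wheat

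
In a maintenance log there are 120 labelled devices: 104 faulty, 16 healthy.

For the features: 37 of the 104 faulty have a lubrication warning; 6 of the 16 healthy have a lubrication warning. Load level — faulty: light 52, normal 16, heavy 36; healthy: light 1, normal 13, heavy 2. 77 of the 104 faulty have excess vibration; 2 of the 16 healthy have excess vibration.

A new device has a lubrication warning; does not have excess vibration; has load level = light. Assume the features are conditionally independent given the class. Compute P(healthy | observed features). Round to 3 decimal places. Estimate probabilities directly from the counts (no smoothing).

0.064

faulty: (104/120) × (37/104) × (52/104) × (27/104) ≈ 0.040024
healthy: (16/120) × (6/16) × (1/16) × (14/16) = 0.002734375
P(healthy | x) = 0.002734375 / 0.042758375 ≈ 0.064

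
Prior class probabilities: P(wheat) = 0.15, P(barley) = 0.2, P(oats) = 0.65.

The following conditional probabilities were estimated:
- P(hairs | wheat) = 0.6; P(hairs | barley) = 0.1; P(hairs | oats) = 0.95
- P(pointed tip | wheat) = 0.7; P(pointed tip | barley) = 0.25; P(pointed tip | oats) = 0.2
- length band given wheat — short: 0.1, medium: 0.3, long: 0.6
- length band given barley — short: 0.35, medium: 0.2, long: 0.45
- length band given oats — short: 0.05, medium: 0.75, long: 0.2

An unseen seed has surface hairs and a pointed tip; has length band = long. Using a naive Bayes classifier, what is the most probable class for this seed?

wheat

wheat: 0.15 × 0.6 × 0.7 × 0.6 = 0.0378
barley: 0.2 × 0.1 × 0.25 × 0.45 = 0.00225
oats: 0.65 × 0.95 × 0.2 × 0.2 = 0.0247
Highest score → wheat.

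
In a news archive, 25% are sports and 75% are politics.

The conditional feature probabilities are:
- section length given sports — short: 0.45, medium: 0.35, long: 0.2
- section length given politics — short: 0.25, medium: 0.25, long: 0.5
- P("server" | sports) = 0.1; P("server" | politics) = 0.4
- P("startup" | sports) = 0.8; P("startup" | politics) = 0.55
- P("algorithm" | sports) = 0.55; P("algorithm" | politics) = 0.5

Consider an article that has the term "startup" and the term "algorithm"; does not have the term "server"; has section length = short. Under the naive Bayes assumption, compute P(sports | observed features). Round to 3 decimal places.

sports: 0.25 × 0.45 × (1−0.1) × 0.8 × 0.55 = 0.04455
politics: 0.75 × 0.25 × (1−0.4) × 0.55 × 0.5 = 0.0309375
P(sports | x) = 0.04455 / 0.0754875 ≈ 0.590

0.590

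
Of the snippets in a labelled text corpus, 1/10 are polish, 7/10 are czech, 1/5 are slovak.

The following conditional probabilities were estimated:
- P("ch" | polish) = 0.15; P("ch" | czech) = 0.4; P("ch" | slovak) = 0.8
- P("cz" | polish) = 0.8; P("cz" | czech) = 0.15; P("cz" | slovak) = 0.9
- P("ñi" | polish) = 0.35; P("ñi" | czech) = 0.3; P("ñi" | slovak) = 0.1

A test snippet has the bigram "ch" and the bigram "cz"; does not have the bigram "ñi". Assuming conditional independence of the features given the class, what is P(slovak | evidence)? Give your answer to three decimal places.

polish: 0.1 × 0.15 × 0.8 × (1−0.35) = 0.0078
czech: 0.7 × 0.4 × 0.15 × (1−0.3) = 0.0294
slovak: 0.2 × 0.8 × 0.9 × (1−0.1) = 0.1296
P(slovak | x) = 0.1296 / 0.1668 ≈ 0.777

0.777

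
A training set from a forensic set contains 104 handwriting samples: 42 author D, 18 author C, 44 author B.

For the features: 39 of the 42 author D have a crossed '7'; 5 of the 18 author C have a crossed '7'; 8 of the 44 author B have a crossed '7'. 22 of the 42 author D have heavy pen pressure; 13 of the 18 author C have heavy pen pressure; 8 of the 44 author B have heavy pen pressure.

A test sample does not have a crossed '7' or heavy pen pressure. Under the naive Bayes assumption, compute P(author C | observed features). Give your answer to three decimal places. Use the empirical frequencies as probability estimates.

0.105

author D: (42/104) × (3/42) × (20/42) ≈ 0.0137363
author C: (18/104) × (13/18) × (5/18) ≈ 0.0347222
author B: (44/104) × (36/44) × (36/44) ≈ 0.283217
P(author C | x) = 0.0347222 / 0.3316755 ≈ 0.105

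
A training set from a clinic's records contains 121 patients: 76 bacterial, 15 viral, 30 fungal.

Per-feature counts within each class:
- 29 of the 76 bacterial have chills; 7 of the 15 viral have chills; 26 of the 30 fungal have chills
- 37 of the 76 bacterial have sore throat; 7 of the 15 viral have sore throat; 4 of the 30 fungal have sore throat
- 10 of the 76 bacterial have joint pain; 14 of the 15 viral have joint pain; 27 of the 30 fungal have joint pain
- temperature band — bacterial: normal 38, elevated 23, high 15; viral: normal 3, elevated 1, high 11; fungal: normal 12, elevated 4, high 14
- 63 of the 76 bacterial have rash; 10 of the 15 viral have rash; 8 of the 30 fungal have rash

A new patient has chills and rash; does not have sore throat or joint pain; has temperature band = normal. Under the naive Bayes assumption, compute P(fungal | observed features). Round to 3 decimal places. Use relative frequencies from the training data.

0.043

bacterial: (76/121) × (29/76) × (39/76) × (66/76) × (38/76) × (63/76) ≈ 0.0442681
viral: (15/121) × (7/15) × (8/15) × (1/15) × (3/15) × (10/15) ≈ 0.000274258
fungal: (30/121) × (26/30) × (26/30) × (3/30) × (12/30) × (8/30) ≈ 0.00198641
P(fungal | x) = 0.00198641 / 0.046528768 ≈ 0.043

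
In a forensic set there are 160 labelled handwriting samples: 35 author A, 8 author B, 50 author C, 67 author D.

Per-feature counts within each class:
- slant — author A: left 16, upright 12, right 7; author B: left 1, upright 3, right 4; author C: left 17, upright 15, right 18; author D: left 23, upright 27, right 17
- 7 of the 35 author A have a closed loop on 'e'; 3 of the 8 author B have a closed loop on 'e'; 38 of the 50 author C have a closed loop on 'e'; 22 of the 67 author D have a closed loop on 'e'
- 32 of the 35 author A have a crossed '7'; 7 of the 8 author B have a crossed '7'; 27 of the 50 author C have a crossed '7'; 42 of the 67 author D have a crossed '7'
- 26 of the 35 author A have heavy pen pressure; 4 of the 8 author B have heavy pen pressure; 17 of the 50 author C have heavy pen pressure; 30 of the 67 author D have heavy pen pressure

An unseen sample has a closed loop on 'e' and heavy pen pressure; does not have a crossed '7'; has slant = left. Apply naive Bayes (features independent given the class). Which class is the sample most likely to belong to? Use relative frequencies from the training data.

author A: (35/160) × (16/35) × (7/35) × (3/35) × (26/35) ≈ 0.00127347
author B: (8/160) × (1/8) × (3/8) × (1/8) × (4/8) = 0.000146484375
author C: (50/160) × (17/50) × (38/50) × (23/50) × (17/50) = 0.0126293
author D: (67/160) × (23/67) × (22/67) × (25/67) × (30/67) ≈ 0.00788619
Highest score → author C.

author C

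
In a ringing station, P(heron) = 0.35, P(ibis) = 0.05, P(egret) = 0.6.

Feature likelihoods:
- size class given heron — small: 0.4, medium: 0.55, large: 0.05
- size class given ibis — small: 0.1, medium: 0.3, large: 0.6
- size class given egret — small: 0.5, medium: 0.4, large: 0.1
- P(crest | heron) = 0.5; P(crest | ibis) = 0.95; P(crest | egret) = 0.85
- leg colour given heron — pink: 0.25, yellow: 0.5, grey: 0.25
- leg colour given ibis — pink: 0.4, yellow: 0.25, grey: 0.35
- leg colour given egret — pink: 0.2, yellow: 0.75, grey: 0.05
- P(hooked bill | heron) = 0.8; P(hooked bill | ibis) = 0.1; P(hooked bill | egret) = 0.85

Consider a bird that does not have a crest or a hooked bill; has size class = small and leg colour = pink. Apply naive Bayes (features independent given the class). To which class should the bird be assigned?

heron

heron: 0.35 × 0.4 × (1−0.5) × 0.25 × (1−0.8) = 0.0035
ibis: 0.05 × 0.1 × (1−0.95) × 0.4 × (1−0.1) = 0.00009
egret: 0.6 × 0.5 × (1−0.85) × 0.2 × (1−0.85) = 0.00135
Highest score → heron.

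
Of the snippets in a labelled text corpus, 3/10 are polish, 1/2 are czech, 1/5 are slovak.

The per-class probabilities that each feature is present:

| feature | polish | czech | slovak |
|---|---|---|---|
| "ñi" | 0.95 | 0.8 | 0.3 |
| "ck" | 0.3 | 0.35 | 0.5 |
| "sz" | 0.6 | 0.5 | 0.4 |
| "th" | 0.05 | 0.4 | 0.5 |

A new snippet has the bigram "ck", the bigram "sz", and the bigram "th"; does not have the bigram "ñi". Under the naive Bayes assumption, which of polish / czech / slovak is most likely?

polish: 0.3 × (1−0.95) × 0.3 × 0.6 × 0.05 = 0.000135
czech: 0.5 × (1−0.8) × 0.35 × 0.5 × 0.4 = 0.007
slovak: 0.2 × (1−0.3) × 0.5 × 0.4 × 0.5 = 0.014
Highest score → slovak.

slovak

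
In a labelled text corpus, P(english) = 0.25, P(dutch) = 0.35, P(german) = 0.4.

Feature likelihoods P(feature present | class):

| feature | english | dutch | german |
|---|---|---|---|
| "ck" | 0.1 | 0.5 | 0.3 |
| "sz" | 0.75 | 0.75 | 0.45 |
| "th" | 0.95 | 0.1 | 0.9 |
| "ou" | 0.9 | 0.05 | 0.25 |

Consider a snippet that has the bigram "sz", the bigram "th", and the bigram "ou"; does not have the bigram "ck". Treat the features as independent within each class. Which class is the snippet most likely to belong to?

english

english: 0.25 × (1−0.1) × 0.75 × 0.95 × 0.9 = 0.14428125
dutch: 0.35 × (1−0.5) × 0.75 × 0.1 × 0.05 = 0.00065625
german: 0.4 × (1−0.3) × 0.45 × 0.9 × 0.25 = 0.02835
Highest score → english.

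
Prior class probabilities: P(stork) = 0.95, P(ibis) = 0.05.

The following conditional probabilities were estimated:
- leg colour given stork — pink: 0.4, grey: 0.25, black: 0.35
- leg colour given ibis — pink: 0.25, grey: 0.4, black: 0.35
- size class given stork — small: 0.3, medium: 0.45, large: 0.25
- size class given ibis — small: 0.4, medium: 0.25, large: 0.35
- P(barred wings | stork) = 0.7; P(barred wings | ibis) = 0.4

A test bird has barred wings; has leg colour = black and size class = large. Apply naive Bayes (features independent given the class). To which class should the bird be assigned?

stork

stork: 0.95 × 0.35 × 0.25 × 0.7 = 0.0581875
ibis: 0.05 × 0.35 × 0.35 × 0.4 = 0.00245
Highest score → stork.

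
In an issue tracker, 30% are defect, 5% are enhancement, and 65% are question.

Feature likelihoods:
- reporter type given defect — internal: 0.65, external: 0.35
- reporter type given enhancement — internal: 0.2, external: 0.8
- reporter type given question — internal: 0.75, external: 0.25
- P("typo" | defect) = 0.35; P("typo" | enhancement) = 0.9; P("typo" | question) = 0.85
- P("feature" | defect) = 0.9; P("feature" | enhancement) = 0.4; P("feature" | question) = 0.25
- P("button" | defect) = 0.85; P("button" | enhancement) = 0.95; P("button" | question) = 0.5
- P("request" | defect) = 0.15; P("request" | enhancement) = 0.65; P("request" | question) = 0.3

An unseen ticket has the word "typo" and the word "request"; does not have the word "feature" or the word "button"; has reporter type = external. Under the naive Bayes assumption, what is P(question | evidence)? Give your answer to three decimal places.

defect: 0.3 × 0.35 × 0.35 × (1−0.9) × (1−0.85) × 0.15 = 0.0000826875
enhancement: 0.05 × 0.8 × 0.9 × (1−0.4) × (1−0.95) × 0.65 = 0.000702
question: 0.65 × 0.25 × 0.85 × (1−0.25) × (1−0.5) × 0.3 = 0.0155390625
P(question | x) = 0.0155390625 / 0.01632375 ≈ 0.952

0.952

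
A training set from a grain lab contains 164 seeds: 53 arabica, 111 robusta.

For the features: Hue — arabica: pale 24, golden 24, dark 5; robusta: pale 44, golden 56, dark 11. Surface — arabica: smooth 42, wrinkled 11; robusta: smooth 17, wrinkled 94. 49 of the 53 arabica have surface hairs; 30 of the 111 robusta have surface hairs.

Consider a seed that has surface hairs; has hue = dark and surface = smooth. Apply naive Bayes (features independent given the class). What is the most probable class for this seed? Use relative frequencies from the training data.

arabica: (53/164) × (5/53) × (42/53) × (49/53) ≈ 0.0223367
robusta: (111/164) × (11/111) × (17/111) × (30/111) ≈ 0.00277634
Highest score → arabica.

arabica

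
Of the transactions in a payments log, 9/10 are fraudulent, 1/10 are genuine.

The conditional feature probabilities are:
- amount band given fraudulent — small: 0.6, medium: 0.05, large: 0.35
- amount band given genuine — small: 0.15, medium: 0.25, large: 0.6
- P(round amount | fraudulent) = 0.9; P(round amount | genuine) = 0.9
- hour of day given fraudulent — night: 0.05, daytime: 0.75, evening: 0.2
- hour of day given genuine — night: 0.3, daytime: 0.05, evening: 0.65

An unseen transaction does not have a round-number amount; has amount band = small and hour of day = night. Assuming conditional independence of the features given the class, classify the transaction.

fraudulent: 0.9 × 0.6 × (1−0.9) × 0.05 = 0.0027
genuine: 0.1 × 0.15 × (1−0.9) × 0.3 = 0.00045
Highest score → fraudulent.

fraudulent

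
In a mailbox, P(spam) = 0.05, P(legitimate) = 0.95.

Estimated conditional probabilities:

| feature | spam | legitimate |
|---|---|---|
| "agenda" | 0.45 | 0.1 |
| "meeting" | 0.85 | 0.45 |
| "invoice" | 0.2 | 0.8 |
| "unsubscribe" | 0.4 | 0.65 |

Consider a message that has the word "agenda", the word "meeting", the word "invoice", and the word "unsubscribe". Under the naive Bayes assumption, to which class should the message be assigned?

spam: 0.05 × 0.45 × 0.85 × 0.2 × 0.4 = 0.00153
legitimate: 0.95 × 0.1 × 0.45 × 0.8 × 0.65 = 0.02223
Highest score → legitimate.

legitimate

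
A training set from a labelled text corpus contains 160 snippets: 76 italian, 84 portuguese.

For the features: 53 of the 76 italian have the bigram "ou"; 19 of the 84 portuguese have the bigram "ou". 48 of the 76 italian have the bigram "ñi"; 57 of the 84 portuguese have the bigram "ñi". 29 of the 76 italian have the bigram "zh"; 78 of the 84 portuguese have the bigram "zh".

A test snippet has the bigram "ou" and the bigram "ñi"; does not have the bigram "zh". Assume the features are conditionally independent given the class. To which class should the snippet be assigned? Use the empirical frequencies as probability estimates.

italian: (76/160) × (53/76) × (48/76) × (47/76) ≈ 0.12938
portuguese: (84/160) × (19/84) × (57/84) × (6/84) ≈ 0.00575574
Highest score → italian.

italian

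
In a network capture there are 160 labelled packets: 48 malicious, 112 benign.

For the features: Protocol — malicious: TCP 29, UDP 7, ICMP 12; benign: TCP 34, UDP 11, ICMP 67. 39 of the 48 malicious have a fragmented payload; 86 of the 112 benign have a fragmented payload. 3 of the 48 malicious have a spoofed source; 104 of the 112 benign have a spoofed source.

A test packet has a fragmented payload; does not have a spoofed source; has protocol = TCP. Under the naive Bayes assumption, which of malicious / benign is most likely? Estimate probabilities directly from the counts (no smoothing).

malicious: (48/160) × (29/48) × (39/48) × (45/48) = 0.1380615234375
benign: (112/160) × (34/112) × (86/112) × (8/112) ≈ 0.011655
Highest score → malicious.

malicious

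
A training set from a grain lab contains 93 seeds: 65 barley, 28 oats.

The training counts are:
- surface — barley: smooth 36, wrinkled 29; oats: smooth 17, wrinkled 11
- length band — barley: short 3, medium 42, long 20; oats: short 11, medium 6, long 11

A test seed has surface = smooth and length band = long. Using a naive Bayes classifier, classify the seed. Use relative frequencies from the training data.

barley

barley: (65/93) × (36/65) × (20/65) ≈ 0.119107
oats: (28/93) × (17/28) × (11/28) ≈ 0.0718126
Highest score → barley.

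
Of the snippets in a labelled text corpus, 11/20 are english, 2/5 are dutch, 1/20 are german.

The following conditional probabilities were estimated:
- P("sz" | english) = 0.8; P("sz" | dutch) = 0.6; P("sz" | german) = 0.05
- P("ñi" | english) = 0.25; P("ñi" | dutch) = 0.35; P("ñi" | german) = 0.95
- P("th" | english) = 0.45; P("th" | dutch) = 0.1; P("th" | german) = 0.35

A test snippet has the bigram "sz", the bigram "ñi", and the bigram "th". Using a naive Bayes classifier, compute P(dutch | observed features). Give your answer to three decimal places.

0.143

english: 0.55 × 0.8 × 0.25 × 0.45 = 0.0495
dutch: 0.4 × 0.6 × 0.35 × 0.1 = 0.0084
german: 0.05 × 0.05 × 0.95 × 0.35 = 0.00083125
P(dutch | x) = 0.0084 / 0.05873125 ≈ 0.143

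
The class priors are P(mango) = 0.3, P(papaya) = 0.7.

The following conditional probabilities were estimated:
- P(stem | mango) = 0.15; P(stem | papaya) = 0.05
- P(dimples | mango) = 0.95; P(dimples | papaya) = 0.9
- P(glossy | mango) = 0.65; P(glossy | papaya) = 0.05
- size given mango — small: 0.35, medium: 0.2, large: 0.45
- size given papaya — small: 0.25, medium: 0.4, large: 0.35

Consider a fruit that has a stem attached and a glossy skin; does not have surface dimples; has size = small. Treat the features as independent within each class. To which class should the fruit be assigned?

mango

mango: 0.3 × 0.15 × (1−0.95) × 0.65 × 0.35 = 0.000511875
papaya: 0.7 × 0.05 × (1−0.9) × 0.05 × 0.25 = 0.00004375
Highest score → mango.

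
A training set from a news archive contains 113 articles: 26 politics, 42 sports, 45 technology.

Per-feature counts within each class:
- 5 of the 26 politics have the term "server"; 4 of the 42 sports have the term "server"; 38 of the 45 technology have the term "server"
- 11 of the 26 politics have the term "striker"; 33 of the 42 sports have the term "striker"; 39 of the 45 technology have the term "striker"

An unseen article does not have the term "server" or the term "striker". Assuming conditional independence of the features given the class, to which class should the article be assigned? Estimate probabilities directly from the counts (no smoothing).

politics: (26/113) × (21/26) × (15/26) ≈ 0.107216
sports: (42/113) × (38/42) × (9/42) ≈ 0.0720607
technology: (45/113) × (7/45) × (6/45) ≈ 0.00825959
Highest score → politics.

politics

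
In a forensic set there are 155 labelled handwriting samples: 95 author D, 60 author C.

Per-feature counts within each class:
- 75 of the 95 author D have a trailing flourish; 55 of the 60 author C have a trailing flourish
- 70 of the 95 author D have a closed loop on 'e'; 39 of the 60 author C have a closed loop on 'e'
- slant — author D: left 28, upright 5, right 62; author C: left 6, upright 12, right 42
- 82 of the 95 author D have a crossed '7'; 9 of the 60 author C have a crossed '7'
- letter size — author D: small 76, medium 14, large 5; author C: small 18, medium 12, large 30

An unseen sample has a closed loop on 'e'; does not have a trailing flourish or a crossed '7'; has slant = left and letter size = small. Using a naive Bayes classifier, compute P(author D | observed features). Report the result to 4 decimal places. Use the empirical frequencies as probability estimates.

0.8516

author D: (95/155) × (20/95) × (70/95) × (28/95) × (13/95) × (76/95) ≈ 0.00306773
author C: (60/155) × (5/60) × (39/60) × (6/60) × (51/60) × (18/60) ≈ 0.000534677
P(author D | x) = 0.00306773 / 0.003602407 ≈ 0.8516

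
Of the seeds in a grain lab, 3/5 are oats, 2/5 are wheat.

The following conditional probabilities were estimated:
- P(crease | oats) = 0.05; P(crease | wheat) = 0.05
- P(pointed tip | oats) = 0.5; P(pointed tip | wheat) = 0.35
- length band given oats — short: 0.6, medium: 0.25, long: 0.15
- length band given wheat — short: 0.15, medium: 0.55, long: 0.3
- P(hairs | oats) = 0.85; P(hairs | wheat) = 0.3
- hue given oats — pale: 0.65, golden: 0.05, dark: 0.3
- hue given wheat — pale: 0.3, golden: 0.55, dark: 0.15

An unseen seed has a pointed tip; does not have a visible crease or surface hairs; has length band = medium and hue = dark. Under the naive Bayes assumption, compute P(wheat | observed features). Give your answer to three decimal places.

oats: 0.6 × (1−0.05) × 0.5 × 0.25 × (1−0.85) × 0.3 = 0.00320625
wheat: 0.4 × (1−0.05) × 0.35 × 0.55 × (1−0.3) × 0.15 = 0.00768075
P(wheat | x) = 0.00768075 / 0.010887 ≈ 0.705

0.705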